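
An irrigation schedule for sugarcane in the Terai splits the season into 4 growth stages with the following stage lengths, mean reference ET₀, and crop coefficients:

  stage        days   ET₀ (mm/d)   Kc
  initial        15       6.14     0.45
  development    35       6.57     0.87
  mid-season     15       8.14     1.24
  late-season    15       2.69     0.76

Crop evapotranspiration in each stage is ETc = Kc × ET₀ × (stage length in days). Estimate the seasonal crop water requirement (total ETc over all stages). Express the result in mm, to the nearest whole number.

424 mm

initial: 0.45 × 6.14 × 15 = 41.45 mm
development: 0.87 × 6.57 × 35 = 200.06 mm
mid-season: 1.24 × 8.14 × 15 = 151.40 mm
late-season: 0.76 × 2.69 × 15 = 30.67 mm
Seasonal total = 423.58 mm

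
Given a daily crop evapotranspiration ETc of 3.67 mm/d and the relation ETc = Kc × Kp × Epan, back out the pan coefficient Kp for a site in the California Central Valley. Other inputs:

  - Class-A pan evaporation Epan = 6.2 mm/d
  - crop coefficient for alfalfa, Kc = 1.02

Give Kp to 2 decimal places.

ETc = Kc × Kp × Epan  ⇒  Kp = ETc / (Kc × Epan)
Kp = 3.67 / (1.02 × 6.2) = 3.67 / 6.324 = 0.5803

0.58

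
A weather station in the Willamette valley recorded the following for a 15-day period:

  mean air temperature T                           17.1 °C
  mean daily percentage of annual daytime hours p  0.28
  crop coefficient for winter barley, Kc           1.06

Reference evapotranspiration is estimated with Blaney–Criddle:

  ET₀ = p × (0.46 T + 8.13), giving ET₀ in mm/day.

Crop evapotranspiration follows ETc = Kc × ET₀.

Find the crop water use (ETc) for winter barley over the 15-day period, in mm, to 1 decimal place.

71.2 mm

ET₀ = 0.28 × (0.46 × 17.1 + 8.13) = 0.28 × 15.996 = 4.4789 mm/d
ETc = Kc × ET₀ = 1.06 × 4.4789 = 4.7476 mm/d
Over 15 days: 4.7476 × 15 = 71.214 mm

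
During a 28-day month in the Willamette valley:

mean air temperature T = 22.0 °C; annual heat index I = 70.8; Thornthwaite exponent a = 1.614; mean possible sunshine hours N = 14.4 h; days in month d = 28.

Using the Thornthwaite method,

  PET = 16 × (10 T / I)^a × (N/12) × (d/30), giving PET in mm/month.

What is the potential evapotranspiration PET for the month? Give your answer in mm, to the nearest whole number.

112 mm

10T/I = 10 × 22.0 / 70.8 = 3.1073
(10T/I)^a = 3.1073^1.614 = 6.2331
Uncorrected PET = 16 × 6.2331 = 99.730 mm
Correction = (N/12)(d/30) = (14.4/12)(28/30) = 1.1200
PET = 99.730 × 1.1200 = 111.698 mm/month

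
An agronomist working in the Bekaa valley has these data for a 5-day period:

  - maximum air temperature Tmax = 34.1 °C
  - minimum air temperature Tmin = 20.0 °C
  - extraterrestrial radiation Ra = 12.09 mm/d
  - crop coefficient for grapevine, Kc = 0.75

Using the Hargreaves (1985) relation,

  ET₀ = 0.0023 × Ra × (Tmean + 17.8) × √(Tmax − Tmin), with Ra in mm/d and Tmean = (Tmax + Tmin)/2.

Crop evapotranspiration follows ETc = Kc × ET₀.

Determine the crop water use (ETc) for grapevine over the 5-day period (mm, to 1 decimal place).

17.6 mm

Tmean = (34.1 + 20.0)/2 = 27.05 °C
ET₀ = 0.0023 × 12.09 × (27.05 + 17.8) × √14.1 = 0.0023 × 12.09 × 44.85 × 3.7550 = 4.6830 mm/d
ETc = Kc × ET₀ = 0.75 × 4.6830 = 3.5123 mm/d
Over 5 days: 3.5123 × 5 = 17.562 mm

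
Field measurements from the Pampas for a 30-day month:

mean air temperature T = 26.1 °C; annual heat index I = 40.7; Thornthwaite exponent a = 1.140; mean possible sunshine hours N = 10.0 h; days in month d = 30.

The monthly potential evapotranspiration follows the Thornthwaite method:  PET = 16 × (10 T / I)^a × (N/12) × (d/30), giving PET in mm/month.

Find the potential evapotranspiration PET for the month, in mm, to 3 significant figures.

111 mm

10T/I = 10 × 26.1 / 40.7 = 6.4128
(10T/I)^a = 6.4128^1.140 = 8.3183
Uncorrected PET = 16 × 8.3183 = 133.093 mm
Correction = (N/12)(d/30) = (10.0/12)(30/30) = 0.8333
PET = 133.093 × 0.8333 = 110.906 mm/month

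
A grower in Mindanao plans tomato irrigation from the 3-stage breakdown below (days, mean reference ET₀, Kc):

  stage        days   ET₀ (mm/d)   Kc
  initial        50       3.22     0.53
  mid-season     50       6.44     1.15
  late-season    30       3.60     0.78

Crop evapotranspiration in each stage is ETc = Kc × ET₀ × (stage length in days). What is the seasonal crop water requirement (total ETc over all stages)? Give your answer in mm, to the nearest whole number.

540 mm

initial: 0.53 × 3.22 × 50 = 85.33 mm
mid-season: 1.15 × 6.44 × 50 = 370.30 mm
late-season: 0.78 × 3.60 × 30 = 84.24 mm
Seasonal total = 539.87 mm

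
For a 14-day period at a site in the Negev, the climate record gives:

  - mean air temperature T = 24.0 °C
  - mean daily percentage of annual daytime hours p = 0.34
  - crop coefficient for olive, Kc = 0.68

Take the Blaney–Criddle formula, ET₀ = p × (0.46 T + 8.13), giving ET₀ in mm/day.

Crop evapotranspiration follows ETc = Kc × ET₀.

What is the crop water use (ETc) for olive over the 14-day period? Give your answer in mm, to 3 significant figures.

ET₀ = 0.34 × (0.46 × 24.0 + 8.13) = 0.34 × 19.170 = 6.5178 mm/d
ETc = Kc × ET₀ = 0.68 × 6.5178 = 4.4321 mm/d
Over 14 days: 4.4321 × 14 = 62.049 mm

62.0 mm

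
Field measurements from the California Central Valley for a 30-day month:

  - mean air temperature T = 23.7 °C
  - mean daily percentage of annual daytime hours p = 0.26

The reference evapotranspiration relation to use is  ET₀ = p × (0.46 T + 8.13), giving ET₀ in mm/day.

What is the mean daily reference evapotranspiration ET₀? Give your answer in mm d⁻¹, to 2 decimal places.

4.95 mm d⁻¹

ET₀ = 0.26 × (0.46 × 23.7 + 8.13) = 0.26 × 19.032 = 4.9483 mm/d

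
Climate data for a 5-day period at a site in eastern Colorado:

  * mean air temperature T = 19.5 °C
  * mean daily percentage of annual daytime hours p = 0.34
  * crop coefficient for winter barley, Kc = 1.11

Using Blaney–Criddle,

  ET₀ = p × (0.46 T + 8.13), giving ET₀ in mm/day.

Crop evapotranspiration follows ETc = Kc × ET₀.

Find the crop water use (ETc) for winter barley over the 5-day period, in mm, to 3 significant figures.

32.3 mm

ET₀ = 0.34 × (0.46 × 19.5 + 8.13) = 0.34 × 17.100 = 5.8140 mm/d
ETc = Kc × ET₀ = 1.11 × 5.8140 = 6.4535 mm/d
Over 5 days: 6.4535 × 5 = 32.268 mm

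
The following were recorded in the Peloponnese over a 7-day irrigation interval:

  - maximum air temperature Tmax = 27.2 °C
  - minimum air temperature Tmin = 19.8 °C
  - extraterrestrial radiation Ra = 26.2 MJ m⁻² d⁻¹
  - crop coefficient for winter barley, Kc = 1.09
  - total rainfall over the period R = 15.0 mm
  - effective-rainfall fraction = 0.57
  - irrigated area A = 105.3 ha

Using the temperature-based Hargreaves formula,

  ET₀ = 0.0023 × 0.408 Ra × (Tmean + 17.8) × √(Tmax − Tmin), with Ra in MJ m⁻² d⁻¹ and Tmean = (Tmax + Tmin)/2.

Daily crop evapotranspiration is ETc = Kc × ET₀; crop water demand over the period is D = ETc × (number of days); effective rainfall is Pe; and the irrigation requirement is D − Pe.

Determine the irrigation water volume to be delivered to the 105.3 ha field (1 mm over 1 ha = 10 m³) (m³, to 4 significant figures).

13190 m³

Tmean = (27.2 + 19.8)/2 = 23.50 °C
0.408 Ra = 0.408 × 26.2 = 10.6896 mm/d equivalent
ET₀ = 0.0023 × 10.6896 × (23.50 + 17.8) × √7.4 = 0.0023 × 10.6896 × 41.30 × 2.7203 = 2.7622 mm/d
ETc = Kc × ET₀ = 1.09 × 2.7622 = 3.0108 mm/d
Crop demand D = ETc × 7 d = 3.0108 × 7 = 21.076 mm
Pe = 0.57 × 15.0 = 8.550 mm
D − Pe = 21.076 − 8.550 = 12.526 mm
Volume = 12.526 mm × 105.3 ha × 10 = 13189.9 m³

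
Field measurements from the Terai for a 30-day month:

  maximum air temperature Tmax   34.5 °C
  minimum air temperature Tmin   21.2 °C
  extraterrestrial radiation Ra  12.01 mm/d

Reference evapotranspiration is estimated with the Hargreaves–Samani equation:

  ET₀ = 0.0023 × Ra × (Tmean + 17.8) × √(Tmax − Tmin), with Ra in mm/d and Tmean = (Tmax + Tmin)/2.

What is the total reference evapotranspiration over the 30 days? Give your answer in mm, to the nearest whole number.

Tmean = (34.5 + 21.2)/2 = 27.85 °C
ET₀ = 0.0023 × 12.01 × (27.85 + 17.8) × √13.3 = 0.0023 × 12.01 × 45.65 × 3.6469 = 4.5987 mm/d
Over 30 days: 4.5987 × 30 = 137.961 mm

138 mm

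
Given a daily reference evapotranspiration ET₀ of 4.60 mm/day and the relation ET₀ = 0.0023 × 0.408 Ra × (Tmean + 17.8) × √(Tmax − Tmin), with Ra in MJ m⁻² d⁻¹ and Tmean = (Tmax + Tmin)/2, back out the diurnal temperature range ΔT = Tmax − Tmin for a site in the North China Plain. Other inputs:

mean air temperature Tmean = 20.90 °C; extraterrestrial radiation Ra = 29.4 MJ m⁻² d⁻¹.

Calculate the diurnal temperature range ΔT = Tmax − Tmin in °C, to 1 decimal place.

√ΔT = ET₀ / [0.0023 × 0.408 × Ra × (Tmean+17.8)] = 4.60 / (0.0023 × 11.9952 × 38.70) = 4.3084
ΔT = 4.3084² = 18.562 °C

18.6 °C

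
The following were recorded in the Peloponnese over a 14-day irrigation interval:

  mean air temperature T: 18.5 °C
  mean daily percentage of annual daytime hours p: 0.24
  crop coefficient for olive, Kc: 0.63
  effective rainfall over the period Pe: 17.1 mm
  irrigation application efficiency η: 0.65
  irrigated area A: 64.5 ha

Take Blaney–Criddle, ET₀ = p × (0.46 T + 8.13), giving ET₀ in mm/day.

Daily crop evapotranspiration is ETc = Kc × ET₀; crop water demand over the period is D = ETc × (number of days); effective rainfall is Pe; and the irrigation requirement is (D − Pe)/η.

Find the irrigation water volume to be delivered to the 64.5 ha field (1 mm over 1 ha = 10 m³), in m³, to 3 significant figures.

ET₀ = 0.24 × (0.46 × 18.5 + 8.13) = 0.24 × 16.640 = 3.9936 mm/d
ETc = Kc × ET₀ = 0.63 × 3.9936 = 2.5160 mm/d
Crop demand D = ETc × 14 d = 2.5160 × 14 = 35.224 mm
D − Pe = 35.224 − 17.1 = 18.124 mm
Gross irrigation = 18.124 / 0.65 = 27.883 mm
Volume = 27.883 mm × 64.5 ha × 10 = 17984.5 m³

18000 m³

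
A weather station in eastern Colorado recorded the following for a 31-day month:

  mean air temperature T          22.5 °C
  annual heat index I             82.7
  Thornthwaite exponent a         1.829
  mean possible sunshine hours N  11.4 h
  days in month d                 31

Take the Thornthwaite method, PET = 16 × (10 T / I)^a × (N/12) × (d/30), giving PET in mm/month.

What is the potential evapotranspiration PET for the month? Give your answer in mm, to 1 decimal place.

98.0 mm

10T/I = 10 × 22.5 / 82.7 = 2.7207
(10T/I)^a = 2.7207^1.829 = 6.2378
Uncorrected PET = 16 × 6.2378 = 99.805 mm
Correction = (N/12)(d/30) = (11.4/12)(31/30) = 0.9817
PET = 99.805 × 0.9817 = 97.979 mm/month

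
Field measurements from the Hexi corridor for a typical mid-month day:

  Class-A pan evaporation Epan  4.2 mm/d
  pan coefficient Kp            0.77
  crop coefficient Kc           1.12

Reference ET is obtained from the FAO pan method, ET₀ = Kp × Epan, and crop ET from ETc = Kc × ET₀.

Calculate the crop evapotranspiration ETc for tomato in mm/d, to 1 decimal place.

3.6 mm/d

ET₀ = 0.77 × 4.2 = 3.2340 mm/d
ETc = Kc × ET₀ = 1.12 × 3.2340 = 3.6221 mm/d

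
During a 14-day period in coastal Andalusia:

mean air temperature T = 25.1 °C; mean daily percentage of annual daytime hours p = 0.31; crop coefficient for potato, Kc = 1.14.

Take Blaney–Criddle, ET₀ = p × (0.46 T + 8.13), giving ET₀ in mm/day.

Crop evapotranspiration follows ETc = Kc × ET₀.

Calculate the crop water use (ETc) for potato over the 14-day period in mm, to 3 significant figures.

97.3 mm

ET₀ = 0.31 × (0.46 × 25.1 + 8.13) = 0.31 × 19.676 = 6.0996 mm/d
ETc = Kc × ET₀ = 1.14 × 6.0996 = 6.9535 mm/d
Over 14 days: 6.9535 × 14 = 97.349 mm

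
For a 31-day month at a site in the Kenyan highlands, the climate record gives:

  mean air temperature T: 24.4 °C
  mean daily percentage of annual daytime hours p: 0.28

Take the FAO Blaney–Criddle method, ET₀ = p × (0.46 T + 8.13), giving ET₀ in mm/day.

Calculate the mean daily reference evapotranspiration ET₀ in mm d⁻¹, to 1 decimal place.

ET₀ = 0.28 × (0.46 × 24.4 + 8.13) = 0.28 × 19.354 = 5.4191 mm/d

5.4 mm d⁻¹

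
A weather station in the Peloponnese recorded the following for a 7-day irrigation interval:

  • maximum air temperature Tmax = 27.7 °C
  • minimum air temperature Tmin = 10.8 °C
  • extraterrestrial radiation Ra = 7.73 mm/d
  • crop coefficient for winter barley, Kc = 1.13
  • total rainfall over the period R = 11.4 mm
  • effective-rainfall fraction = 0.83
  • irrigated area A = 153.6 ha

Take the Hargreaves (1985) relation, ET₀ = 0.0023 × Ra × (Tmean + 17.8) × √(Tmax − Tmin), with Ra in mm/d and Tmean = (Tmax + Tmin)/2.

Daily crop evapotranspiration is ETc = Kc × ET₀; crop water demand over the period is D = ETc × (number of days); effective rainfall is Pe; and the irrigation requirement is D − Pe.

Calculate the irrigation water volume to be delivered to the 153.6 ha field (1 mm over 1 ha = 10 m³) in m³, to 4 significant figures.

Tmean = (27.7 + 10.8)/2 = 19.25 °C
ET₀ = 0.0023 × 7.73 × (19.25 + 17.8) × √16.9 = 0.0023 × 7.73 × 37.05 × 4.1110 = 2.7080 mm/d
ETc = Kc × ET₀ = 1.13 × 2.7080 = 3.0600 mm/d
Crop demand D = ETc × 7 d = 3.0600 × 7 = 21.420 mm
Pe = 0.83 × 11.4 = 9.462 mm
D − Pe = 21.420 − 9.462 = 11.958 mm
Volume = 11.958 mm × 153.6 ha × 10 = 18367.5 m³

18370 m³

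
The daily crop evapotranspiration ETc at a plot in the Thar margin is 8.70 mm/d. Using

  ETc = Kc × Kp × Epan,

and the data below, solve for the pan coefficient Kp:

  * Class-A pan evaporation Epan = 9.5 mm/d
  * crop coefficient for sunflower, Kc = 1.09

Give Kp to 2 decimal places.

ETc = Kc × Kp × Epan  ⇒  Kp = ETc / (Kc × Epan)
Kp = 8.70 / (1.09 × 9.5) = 8.70 / 10.355 = 0.8402

0.84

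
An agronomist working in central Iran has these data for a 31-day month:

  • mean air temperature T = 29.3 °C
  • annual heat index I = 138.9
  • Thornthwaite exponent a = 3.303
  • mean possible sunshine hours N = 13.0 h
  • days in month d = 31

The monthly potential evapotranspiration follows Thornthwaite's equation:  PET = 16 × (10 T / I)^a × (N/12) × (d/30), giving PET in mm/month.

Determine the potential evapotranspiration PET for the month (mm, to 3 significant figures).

211 mm

10T/I = 10 × 29.3 / 138.9 = 2.1094
(10T/I)^a = 2.1094^3.303 = 11.7678
Uncorrected PET = 16 × 11.7678 = 188.285 mm
Correction = (N/12)(d/30) = (13.0/12)(31/30) = 1.1194
PET = 188.285 × 1.1194 = 210.766 mm/month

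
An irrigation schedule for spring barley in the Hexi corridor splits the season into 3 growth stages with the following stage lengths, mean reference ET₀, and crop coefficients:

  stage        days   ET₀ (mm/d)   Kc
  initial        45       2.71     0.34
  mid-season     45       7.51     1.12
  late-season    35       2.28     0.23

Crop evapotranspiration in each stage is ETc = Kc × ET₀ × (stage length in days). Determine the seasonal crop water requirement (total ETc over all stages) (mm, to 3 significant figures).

initial: 0.34 × 2.71 × 45 = 41.46 mm
mid-season: 1.12 × 7.51 × 45 = 378.50 mm
late-season: 0.23 × 2.28 × 35 = 18.35 mm
Seasonal total = 438.31 mm

438 mm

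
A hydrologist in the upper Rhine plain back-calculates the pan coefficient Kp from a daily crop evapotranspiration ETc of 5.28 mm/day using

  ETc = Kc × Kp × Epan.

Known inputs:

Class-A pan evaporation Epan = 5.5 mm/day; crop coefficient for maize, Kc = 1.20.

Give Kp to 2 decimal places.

0.80

ETc = Kc × Kp × Epan  ⇒  Kp = ETc / (Kc × Epan)
Kp = 5.28 / (1.20 × 5.5) = 5.28 / 6.600 = 0.8000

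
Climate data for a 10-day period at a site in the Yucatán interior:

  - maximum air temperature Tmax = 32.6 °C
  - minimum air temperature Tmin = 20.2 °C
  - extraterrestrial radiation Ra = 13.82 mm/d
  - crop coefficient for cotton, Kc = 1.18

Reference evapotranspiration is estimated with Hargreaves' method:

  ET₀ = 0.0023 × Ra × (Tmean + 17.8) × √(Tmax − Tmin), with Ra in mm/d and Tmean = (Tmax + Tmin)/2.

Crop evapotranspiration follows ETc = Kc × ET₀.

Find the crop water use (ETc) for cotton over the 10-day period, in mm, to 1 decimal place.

Tmean = (32.6 + 20.2)/2 = 26.40 °C
ET₀ = 0.0023 × 13.82 × (26.40 + 17.8) × √12.4 = 0.0023 × 13.82 × 44.20 × 3.5214 = 4.9474 mm/d
ETc = Kc × ET₀ = 1.18 × 4.9474 = 5.8379 mm/d
Over 10 days: 5.8379 × 10 = 58.379 mm

58.4 mm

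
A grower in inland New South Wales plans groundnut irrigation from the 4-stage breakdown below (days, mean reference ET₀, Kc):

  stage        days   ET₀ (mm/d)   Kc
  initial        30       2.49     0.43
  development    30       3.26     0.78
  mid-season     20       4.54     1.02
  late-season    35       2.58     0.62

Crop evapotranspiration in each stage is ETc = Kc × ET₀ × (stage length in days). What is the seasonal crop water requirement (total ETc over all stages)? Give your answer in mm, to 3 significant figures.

initial: 0.43 × 2.49 × 30 = 32.12 mm
development: 0.78 × 3.26 × 30 = 76.28 mm
mid-season: 1.02 × 4.54 × 20 = 92.62 mm
late-season: 0.62 × 2.58 × 35 = 55.99 mm
Seasonal total = 257.01 mm

257 mm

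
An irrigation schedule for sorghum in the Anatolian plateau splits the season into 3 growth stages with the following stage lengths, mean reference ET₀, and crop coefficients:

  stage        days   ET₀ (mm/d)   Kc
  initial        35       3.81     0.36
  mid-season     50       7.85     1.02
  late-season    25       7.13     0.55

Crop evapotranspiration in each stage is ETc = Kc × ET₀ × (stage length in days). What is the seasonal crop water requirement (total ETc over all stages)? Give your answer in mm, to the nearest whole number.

546 mm

initial: 0.36 × 3.81 × 35 = 48.01 mm
mid-season: 1.02 × 7.85 × 50 = 400.35 mm
late-season: 0.55 × 7.13 × 25 = 98.04 mm
Seasonal total = 546.40 mm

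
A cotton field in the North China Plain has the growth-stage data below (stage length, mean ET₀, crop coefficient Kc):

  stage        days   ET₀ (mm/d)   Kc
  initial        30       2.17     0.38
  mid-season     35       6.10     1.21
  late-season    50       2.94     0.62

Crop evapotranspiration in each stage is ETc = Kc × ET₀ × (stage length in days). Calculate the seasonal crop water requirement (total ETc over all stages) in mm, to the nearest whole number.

initial: 0.38 × 2.17 × 30 = 24.74 mm
mid-season: 1.21 × 6.10 × 35 = 258.34 mm
late-season: 0.62 × 2.94 × 50 = 91.14 mm
Seasonal total = 374.22 mm

374 mm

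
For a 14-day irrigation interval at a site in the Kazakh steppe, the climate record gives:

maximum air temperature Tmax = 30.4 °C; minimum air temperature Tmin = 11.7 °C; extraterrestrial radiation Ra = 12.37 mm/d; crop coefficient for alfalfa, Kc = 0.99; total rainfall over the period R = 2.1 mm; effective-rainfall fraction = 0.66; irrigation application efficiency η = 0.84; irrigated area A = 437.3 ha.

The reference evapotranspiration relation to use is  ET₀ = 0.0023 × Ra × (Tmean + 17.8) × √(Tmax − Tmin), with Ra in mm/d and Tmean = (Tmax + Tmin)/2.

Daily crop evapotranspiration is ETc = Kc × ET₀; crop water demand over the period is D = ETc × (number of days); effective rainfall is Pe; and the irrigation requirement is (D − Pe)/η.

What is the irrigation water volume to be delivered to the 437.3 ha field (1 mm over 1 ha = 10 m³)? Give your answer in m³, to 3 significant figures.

338000 m³

Tmean = (30.4 + 11.7)/2 = 21.05 °C
ET₀ = 0.0023 × 12.37 × (21.05 + 17.8) × √18.7 = 0.0023 × 12.37 × 38.85 × 4.3243 = 4.7797 mm/d
ETc = Kc × ET₀ = 0.99 × 4.7797 = 4.7319 mm/d
Crop demand D = ETc × 14 d = 4.7319 × 14 = 66.247 mm
Pe = 0.66 × 2.1 = 1.386 mm
D − Pe = 66.247 − 1.386 = 64.861 mm
Gross irrigation = 64.861 / 0.84 = 77.215 mm
Volume = 77.215 mm × 437.3 ha × 10 = 337661.2 m³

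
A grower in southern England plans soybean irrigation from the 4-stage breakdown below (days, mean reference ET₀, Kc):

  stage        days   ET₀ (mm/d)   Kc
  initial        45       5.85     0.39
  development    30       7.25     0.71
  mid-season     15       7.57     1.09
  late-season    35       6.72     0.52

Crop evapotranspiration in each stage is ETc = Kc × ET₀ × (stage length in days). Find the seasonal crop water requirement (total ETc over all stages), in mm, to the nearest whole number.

503 mm

initial: 0.39 × 5.85 × 45 = 102.67 mm
development: 0.71 × 7.25 × 30 = 154.43 mm
mid-season: 1.09 × 7.57 × 15 = 123.77 mm
late-season: 0.52 × 6.72 × 35 = 122.30 mm
Seasonal total = 503.17 mm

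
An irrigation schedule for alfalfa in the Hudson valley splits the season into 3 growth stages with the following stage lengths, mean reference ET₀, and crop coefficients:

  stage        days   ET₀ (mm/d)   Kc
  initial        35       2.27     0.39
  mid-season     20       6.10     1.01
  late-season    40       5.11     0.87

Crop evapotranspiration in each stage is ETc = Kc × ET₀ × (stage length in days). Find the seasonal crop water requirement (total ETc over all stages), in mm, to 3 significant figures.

332 mm

initial: 0.39 × 2.27 × 35 = 30.99 mm
mid-season: 1.01 × 6.10 × 20 = 123.22 mm
late-season: 0.87 × 5.11 × 40 = 177.83 mm
Seasonal total = 332.04 mm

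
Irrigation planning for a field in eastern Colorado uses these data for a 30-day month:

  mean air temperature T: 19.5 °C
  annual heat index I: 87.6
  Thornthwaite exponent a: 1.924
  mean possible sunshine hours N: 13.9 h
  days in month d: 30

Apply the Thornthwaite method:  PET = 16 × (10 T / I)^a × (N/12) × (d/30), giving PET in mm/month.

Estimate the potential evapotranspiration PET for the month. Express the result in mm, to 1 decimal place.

86.4 mm

10T/I = 10 × 19.5 / 87.6 = 2.2260
(10T/I)^a = 2.2260^1.924 = 4.6627
Uncorrected PET = 16 × 4.6627 = 74.603 mm
Correction = (N/12)(d/30) = (13.9/12)(30/30) = 1.1583
PET = 74.603 × 1.1583 = 86.413 mm/month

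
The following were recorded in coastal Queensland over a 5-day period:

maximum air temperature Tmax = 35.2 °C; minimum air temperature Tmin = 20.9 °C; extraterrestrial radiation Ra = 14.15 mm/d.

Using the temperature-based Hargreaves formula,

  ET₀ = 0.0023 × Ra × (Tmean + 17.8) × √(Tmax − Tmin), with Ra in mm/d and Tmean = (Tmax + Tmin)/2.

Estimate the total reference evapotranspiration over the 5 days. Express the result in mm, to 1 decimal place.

Tmean = (35.2 + 20.9)/2 = 28.05 °C
ET₀ = 0.0023 × 14.15 × (28.05 + 17.8) × √14.3 = 0.0023 × 14.15 × 45.85 × 3.7815 = 5.6427 mm/d
Over 5 days: 5.6427 × 5 = 28.214 mm

28.2 mm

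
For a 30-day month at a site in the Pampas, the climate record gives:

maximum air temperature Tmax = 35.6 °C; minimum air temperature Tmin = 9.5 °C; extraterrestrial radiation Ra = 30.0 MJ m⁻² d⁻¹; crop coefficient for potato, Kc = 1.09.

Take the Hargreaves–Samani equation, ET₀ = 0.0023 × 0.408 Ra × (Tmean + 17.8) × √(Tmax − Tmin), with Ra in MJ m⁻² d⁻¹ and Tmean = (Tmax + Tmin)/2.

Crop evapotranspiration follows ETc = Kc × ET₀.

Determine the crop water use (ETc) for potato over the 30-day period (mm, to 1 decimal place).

189.8 mm

Tmean = (35.6 + 9.5)/2 = 22.55 °C
0.408 Ra = 0.408 × 30.0 = 12.2400 mm/d equivalent
ET₀ = 0.0023 × 12.2400 × (22.55 + 17.8) × √26.1 = 0.0023 × 12.2400 × 40.35 × 5.1088 = 5.8033 mm/d
ETc = Kc × ET₀ = 1.09 × 5.8033 = 6.3256 mm/d
Over 30 days: 6.3256 × 30 = 189.768 mm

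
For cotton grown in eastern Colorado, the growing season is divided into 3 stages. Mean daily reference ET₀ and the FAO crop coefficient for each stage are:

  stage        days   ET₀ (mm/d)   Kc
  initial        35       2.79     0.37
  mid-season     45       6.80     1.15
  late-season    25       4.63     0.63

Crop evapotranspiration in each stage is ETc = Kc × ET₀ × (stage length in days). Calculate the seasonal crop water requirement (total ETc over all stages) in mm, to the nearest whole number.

initial: 0.37 × 2.79 × 35 = 36.13 mm
mid-season: 1.15 × 6.80 × 45 = 351.90 mm
late-season: 0.63 × 4.63 × 25 = 72.92 mm
Seasonal total = 460.95 mm

461 mm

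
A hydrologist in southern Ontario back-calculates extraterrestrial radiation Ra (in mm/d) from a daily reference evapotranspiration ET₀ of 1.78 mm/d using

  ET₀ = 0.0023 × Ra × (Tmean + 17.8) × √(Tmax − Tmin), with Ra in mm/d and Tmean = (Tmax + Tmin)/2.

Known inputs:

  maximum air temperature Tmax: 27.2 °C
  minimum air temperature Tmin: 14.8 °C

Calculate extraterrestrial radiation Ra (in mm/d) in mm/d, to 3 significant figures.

5.66 mm/d

Tmean = 21.00 °C; √ΔT = 3.5214
Ra = ET₀ / [0.0023 × (Tmean+17.8) × √ΔT] = 1.78 / (0.0023 × 38.80 × 3.5214) = 5.664 mm/d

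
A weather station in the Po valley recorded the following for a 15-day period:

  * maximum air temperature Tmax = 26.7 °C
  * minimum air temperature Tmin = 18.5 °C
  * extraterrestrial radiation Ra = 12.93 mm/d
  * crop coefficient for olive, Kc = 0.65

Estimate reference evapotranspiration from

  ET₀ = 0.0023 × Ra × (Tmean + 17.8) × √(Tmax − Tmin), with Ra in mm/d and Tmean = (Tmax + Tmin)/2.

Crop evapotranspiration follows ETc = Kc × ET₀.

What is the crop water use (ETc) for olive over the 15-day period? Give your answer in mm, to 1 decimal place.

33.5 mm

Tmean = (26.7 + 18.5)/2 = 22.60 °C
ET₀ = 0.0023 × 12.93 × (22.60 + 17.8) × √8.2 = 0.0023 × 12.93 × 40.40 × 2.8636 = 3.4405 mm/d
ETc = Kc × ET₀ = 0.65 × 3.4405 = 2.2363 mm/d
Over 15 days: 2.2363 × 15 = 33.545 mm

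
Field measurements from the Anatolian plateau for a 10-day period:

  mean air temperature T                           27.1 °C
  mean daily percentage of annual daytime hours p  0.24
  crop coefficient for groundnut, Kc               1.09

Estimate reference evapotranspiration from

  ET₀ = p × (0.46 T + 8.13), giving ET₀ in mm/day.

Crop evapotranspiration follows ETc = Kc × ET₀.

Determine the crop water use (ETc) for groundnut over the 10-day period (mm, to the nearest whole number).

ET₀ = 0.24 × (0.46 × 27.1 + 8.13) = 0.24 × 20.596 = 4.9430 mm/d
ETc = Kc × ET₀ = 1.09 × 4.9430 = 5.3879 mm/d
Over 10 days: 5.3879 × 10 = 53.879 mm

54 mm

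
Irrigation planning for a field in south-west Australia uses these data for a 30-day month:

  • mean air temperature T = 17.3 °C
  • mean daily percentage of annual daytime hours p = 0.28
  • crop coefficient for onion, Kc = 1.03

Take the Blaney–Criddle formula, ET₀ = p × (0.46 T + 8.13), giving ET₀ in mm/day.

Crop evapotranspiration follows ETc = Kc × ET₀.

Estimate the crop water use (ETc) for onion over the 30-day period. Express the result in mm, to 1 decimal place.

139.2 mm

ET₀ = 0.28 × (0.46 × 17.3 + 8.13) = 0.28 × 16.088 = 4.5046 mm/d
ETc = Kc × ET₀ = 1.03 × 4.5046 = 4.6397 mm/d
Over 30 days: 4.6397 × 30 = 139.191 mm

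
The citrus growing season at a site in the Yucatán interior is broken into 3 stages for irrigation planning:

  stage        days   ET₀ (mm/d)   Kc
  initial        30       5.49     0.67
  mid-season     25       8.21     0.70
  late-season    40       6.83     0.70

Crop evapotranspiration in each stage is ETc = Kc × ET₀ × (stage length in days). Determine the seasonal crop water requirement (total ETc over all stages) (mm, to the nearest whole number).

initial: 0.67 × 5.49 × 30 = 110.35 mm
mid-season: 0.70 × 8.21 × 25 = 143.68 mm
late-season: 0.70 × 6.83 × 40 = 191.24 mm
Seasonal total = 445.27 mm

445 mm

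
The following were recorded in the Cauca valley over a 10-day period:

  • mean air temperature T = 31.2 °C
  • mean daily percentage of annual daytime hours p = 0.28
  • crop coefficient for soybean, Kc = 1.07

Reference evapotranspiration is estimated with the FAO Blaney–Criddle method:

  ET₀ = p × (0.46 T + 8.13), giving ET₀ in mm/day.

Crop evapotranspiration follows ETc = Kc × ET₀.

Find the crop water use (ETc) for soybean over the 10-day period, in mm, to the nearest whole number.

ET₀ = 0.28 × (0.46 × 31.2 + 8.13) = 0.28 × 22.482 = 6.2950 mm/d
ETc = Kc × ET₀ = 1.07 × 6.2950 = 6.7357 mm/d
Over 10 days: 6.7357 × 10 = 67.357 mm

67 mm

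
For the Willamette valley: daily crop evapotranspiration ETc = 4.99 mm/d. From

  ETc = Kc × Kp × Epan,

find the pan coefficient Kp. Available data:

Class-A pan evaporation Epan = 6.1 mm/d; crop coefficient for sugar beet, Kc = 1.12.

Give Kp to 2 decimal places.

0.73

ETc = Kc × Kp × Epan  ⇒  Kp = ETc / (Kc × Epan)
Kp = 4.99 / (1.12 × 6.1) = 4.99 / 6.832 = 0.7304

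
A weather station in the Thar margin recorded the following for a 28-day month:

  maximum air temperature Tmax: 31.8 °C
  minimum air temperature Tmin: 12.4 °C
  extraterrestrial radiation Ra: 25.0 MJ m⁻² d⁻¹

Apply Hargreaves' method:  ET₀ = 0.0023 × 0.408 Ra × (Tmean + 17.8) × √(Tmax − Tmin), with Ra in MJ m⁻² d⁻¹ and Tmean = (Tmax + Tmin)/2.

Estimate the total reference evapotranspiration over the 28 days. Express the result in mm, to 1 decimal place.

Tmean = (31.8 + 12.4)/2 = 22.10 °C
0.408 Ra = 0.408 × 25.0 = 10.2000 mm/d equivalent
ET₀ = 0.0023 × 10.2000 × (22.10 + 17.8) × √19.4 = 0.0023 × 10.2000 × 39.90 × 4.4045 = 4.1228 mm/d
Over 28 days: 4.1228 × 28 = 115.438 mm

115.4 mm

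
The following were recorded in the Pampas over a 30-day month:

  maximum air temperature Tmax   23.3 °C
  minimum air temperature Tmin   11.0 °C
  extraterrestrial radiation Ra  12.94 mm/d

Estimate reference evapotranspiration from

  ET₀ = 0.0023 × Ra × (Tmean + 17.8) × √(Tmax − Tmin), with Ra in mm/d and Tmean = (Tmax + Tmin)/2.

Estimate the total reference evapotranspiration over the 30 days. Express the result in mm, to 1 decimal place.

109.4 mm

Tmean = (23.3 + 11.0)/2 = 17.15 °C
ET₀ = 0.0023 × 12.94 × (17.15 + 17.8) × √12.3 = 0.0023 × 12.94 × 34.95 × 3.5071 = 3.6480 mm/d
Over 30 days: 3.6480 × 30 = 109.440 mm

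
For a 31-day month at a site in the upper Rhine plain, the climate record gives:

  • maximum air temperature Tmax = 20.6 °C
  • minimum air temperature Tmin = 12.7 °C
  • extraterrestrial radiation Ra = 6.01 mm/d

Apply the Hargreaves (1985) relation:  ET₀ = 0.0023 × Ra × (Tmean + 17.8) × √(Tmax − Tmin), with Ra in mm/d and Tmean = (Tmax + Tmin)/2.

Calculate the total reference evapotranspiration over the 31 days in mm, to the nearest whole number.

Tmean = (20.6 + 12.7)/2 = 16.65 °C
ET₀ = 0.0023 × 6.01 × (16.65 + 17.8) × √7.9 = 0.0023 × 6.01 × 34.45 × 2.8107 = 1.3385 mm/d
Over 31 days: 1.3385 × 31 = 41.494 mm

41 mm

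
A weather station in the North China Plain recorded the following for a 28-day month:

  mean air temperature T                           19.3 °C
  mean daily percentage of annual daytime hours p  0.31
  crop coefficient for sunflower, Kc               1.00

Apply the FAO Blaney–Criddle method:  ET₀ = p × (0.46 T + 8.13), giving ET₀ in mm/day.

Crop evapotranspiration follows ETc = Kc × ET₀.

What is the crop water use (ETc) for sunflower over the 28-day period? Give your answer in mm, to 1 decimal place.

147.6 mm

ET₀ = 0.31 × (0.46 × 19.3 + 8.13) = 0.31 × 17.008 = 5.2725 mm/d
ETc = Kc × ET₀ = 1.00 × 5.2725 = 5.2725 mm/d
Over 28 days: 5.2725 × 28 = 147.630 mm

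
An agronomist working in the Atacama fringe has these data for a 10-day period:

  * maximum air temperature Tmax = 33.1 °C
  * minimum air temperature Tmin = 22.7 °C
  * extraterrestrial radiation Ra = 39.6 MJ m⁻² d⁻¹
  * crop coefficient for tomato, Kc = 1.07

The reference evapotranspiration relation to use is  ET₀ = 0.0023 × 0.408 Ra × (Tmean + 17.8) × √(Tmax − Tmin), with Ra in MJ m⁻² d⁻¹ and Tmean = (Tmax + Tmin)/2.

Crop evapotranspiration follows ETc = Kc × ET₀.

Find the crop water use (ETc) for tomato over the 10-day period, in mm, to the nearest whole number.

59 mm

Tmean = (33.1 + 22.7)/2 = 27.90 °C
0.408 Ra = 0.408 × 39.6 = 16.1568 mm/d equivalent
ET₀ = 0.0023 × 16.1568 × (27.90 + 17.8) × √10.4 = 0.0023 × 16.1568 × 45.70 × 3.2249 = 5.4767 mm/d
ETc = Kc × ET₀ = 1.07 × 5.4767 = 5.8601 mm/d
Over 10 days: 5.8601 × 10 = 58.601 mm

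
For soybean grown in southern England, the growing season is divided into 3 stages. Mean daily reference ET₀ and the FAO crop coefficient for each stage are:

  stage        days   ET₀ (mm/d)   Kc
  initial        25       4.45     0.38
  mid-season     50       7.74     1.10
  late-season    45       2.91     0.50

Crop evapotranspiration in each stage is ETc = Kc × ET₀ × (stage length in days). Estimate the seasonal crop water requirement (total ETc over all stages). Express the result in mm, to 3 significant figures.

initial: 0.38 × 4.45 × 25 = 42.28 mm
mid-season: 1.10 × 7.74 × 50 = 425.70 mm
late-season: 0.50 × 2.91 × 45 = 65.48 mm
Seasonal total = 533.46 mm

533 mm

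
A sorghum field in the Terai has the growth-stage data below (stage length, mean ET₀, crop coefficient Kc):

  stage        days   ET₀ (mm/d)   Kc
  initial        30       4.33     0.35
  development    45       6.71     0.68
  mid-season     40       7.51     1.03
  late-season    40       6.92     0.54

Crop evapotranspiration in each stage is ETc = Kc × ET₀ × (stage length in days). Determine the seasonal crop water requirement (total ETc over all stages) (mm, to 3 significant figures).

initial: 0.35 × 4.33 × 30 = 45.47 mm
development: 0.68 × 6.71 × 45 = 205.33 mm
mid-season: 1.03 × 7.51 × 40 = 309.41 mm
late-season: 0.54 × 6.92 × 40 = 149.47 mm
Seasonal total = 709.68 mm

710 mm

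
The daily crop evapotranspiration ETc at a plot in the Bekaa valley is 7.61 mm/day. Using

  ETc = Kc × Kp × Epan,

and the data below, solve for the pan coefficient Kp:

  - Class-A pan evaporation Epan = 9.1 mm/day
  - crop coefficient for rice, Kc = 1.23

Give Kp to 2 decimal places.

ETc = Kc × Kp × Epan  ⇒  Kp = ETc / (Kc × Epan)
Kp = 7.61 / (1.23 × 9.1) = 7.61 / 11.193 = 0.6799

0.68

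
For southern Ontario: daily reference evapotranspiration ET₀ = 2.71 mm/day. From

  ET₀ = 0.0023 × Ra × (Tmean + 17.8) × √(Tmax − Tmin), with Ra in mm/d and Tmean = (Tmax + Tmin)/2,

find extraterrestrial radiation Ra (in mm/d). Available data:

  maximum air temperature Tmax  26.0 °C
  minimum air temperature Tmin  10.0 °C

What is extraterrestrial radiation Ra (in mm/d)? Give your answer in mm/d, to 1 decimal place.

Tmean = 18.00 °C; √ΔT = 4.0000
Ra = ET₀ / [0.0023 × (Tmean+17.8) × √ΔT] = 2.71 / (0.0023 × 35.80 × 4.0000) = 8.228 mm/d

8.2 mm/d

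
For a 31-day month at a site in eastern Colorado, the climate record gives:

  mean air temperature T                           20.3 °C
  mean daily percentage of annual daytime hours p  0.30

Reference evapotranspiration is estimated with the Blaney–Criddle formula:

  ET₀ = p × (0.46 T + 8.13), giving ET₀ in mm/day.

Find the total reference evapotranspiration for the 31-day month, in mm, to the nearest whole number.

162 mm

ET₀ = 0.30 × (0.46 × 20.3 + 8.13) = 0.30 × 17.468 = 5.2404 mm/d
Monthly total = 5.2404 × 31 = 162.452 mm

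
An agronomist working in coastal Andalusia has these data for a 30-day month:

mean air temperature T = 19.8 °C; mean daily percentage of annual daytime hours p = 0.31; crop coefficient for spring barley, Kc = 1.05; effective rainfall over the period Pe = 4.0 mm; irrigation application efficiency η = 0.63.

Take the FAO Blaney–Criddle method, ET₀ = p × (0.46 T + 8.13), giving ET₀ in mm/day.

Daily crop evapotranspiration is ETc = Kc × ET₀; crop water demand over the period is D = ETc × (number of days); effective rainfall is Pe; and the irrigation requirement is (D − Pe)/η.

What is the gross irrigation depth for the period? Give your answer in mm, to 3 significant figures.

ET₀ = 0.31 × (0.46 × 19.8 + 8.13) = 0.31 × 17.238 = 5.3438 mm/d
ETc = Kc × ET₀ = 1.05 × 5.3438 = 5.6110 mm/d
Crop demand D = ETc × 30 d = 5.6110 × 30 = 168.330 mm
D − Pe = 168.330 − 4.0 = 164.330 mm
Gross irrigation = 164.330 / 0.63 = 260.841 mm

261 mm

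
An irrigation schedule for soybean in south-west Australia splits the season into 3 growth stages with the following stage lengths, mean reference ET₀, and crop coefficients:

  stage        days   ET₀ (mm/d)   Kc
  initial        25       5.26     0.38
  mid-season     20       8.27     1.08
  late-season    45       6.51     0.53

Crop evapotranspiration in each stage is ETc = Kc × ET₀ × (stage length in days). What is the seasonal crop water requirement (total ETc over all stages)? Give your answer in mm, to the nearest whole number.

384 mm

initial: 0.38 × 5.26 × 25 = 49.97 mm
mid-season: 1.08 × 8.27 × 20 = 178.63 mm
late-season: 0.53 × 6.51 × 45 = 155.26 mm
Seasonal total = 383.86 mm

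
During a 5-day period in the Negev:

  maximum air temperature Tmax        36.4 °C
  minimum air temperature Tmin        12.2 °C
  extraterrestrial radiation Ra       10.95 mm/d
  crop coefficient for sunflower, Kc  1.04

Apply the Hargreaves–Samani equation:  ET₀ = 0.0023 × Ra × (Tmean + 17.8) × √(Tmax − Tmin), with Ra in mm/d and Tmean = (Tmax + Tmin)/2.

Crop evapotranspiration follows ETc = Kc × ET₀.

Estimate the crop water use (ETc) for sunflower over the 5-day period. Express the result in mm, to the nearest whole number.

Tmean = (36.4 + 12.2)/2 = 24.30 °C
ET₀ = 0.0023 × 10.95 × (24.30 + 17.8) × √24.2 = 0.0023 × 10.95 × 42.10 × 4.9193 = 5.2159 mm/d
ETc = Kc × ET₀ = 1.04 × 5.2159 = 5.4245 mm/d
Over 5 days: 5.4245 × 5 = 27.123 mm

27 mm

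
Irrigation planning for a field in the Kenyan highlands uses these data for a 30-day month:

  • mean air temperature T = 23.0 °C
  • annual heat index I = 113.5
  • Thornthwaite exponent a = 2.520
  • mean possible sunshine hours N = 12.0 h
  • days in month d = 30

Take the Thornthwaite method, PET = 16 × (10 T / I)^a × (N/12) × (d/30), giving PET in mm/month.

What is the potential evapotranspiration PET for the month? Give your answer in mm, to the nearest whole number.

95 mm

10T/I = 10 × 23.0 / 113.5 = 2.0264
(10T/I)^a = 2.0264^2.520 = 5.9285
Uncorrected PET = 16 × 5.9285 = 94.856 mm
Correction = (N/12)(d/30) = (12.0/12)(30/30) = 1.0000
PET = 94.856 × 1.0000 = 94.856 mm/month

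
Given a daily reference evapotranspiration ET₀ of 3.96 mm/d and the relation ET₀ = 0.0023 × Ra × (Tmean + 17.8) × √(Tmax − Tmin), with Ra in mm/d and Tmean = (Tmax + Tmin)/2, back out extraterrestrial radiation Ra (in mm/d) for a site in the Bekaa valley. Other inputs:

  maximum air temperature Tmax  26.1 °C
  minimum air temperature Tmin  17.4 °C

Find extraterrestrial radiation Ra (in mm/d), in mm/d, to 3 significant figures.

Tmean = 21.75 °C; √ΔT = 2.9496
Ra = ET₀ / [0.0023 × (Tmean+17.8) × √ΔT] = 3.96 / (0.0023 × 39.55 × 2.9496) = 14.759 mm/d

14.8 mm/d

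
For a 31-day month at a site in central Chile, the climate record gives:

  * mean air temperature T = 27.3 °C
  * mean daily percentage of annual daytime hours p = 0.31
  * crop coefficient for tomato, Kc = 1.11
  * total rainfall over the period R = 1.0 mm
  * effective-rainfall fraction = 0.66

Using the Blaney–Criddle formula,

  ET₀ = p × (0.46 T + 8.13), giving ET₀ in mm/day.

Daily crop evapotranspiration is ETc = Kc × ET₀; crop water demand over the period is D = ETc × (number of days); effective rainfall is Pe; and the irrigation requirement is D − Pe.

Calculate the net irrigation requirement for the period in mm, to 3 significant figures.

ET₀ = 0.31 × (0.46 × 27.3 + 8.13) = 0.31 × 20.688 = 6.4133 mm/d
ETc = Kc × ET₀ = 1.11 × 6.4133 = 7.1188 mm/d
Crop demand D = ETc × 31 d = 7.1188 × 31 = 220.683 mm
Pe = 0.66 × 1.0 = 0.660 mm
D − Pe = 220.683 − 0.660 = 220.023 mm

220 mm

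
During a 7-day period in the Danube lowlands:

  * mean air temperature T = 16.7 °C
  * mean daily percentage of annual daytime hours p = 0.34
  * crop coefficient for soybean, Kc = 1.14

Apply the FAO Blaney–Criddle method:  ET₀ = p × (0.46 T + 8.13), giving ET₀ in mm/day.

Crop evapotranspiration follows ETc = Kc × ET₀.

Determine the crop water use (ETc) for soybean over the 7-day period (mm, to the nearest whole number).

43 mm

ET₀ = 0.34 × (0.46 × 16.7 + 8.13) = 0.34 × 15.812 = 5.3761 mm/d
ETc = Kc × ET₀ = 1.14 × 5.3761 = 6.1288 mm/d
Over 7 days: 6.1288 × 7 = 42.902 mm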